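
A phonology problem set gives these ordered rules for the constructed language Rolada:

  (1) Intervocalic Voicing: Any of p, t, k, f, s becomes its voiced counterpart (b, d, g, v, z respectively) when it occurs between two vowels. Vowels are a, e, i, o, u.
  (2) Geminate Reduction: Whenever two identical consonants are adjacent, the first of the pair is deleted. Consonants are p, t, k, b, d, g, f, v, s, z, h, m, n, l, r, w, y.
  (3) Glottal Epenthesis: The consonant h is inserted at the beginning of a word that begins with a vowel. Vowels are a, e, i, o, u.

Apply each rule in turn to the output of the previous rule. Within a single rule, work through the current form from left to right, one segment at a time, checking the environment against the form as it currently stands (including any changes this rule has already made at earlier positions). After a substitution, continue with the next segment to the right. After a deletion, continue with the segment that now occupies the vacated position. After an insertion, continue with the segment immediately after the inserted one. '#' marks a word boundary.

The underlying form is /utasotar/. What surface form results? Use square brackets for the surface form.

(1) Intervocalic Voicing: [utasotar] → [udazodar]
(2) Geminate Reduction: no change — [udazodar]
(3) Glottal Epenthesis: [udazodar] → [hudazodar]

[hudazodar]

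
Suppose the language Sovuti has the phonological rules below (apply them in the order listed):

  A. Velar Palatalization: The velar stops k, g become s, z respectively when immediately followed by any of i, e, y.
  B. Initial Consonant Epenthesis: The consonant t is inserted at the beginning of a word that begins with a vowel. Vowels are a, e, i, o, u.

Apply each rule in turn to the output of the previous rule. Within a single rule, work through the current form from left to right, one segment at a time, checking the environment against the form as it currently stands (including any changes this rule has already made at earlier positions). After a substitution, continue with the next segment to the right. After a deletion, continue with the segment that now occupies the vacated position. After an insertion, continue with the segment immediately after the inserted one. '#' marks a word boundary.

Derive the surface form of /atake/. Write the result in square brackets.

[tatase]

A Velar Palatalization: [atake] → [atase]
B Initial Consonant Epenthesis: [atase] → [tatase]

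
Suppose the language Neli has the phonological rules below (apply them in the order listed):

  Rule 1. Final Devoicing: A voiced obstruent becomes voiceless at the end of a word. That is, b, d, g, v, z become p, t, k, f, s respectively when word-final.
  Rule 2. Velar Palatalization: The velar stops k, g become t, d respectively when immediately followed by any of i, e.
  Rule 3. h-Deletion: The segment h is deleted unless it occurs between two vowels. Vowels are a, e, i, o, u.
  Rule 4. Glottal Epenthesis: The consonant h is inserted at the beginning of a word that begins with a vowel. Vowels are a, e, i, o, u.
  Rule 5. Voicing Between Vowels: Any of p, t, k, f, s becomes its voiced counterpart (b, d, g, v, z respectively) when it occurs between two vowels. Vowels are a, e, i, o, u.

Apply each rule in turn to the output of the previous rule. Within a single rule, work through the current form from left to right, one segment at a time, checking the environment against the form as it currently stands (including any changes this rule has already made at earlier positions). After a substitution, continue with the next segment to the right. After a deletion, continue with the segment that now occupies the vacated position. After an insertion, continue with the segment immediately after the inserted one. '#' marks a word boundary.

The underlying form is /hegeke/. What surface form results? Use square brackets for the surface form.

[hedede]

Rule 1 Final Devoicing: no change — [hegeke]
Rule 2 Velar Palatalization: [hegeke] → [hedete]
Rule 3 h-Deletion: [hedete] → [edete]
Rule 4 Glottal Epenthesis: [edete] → [hedete]
Rule 5 Voicing Between Vowels: [hedete] → [hedede]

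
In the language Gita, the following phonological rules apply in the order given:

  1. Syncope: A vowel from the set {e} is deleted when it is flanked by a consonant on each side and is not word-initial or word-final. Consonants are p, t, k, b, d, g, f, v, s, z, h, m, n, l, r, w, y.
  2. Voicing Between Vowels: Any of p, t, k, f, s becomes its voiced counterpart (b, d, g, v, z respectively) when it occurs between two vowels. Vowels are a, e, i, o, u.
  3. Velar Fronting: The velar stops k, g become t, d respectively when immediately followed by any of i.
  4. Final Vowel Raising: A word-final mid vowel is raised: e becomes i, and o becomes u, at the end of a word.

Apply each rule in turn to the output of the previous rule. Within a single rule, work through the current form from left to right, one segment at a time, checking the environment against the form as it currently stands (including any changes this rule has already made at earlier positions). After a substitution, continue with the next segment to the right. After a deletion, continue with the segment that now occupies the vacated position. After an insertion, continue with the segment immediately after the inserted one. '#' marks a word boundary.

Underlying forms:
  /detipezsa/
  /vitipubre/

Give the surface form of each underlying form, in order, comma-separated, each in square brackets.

/detipezsa/:
  1 Syncope: [detipezsa] → [dtipzsa]
  2 Voicing Between Vowels: no change — [dtipzsa]
  3 Velar Fronting: no change — [dtipzsa]
  4 Final Vowel Raising: no change — [dtipzsa]
/vitipubre/:
  1 Syncope: no change — [vitipubre]
  2 Voicing Between Vowels: [vitipubre] → [vidibubre]
  3 Velar Fronting: no change — [vidibubre]
  4 Final Vowel Raising: [vidibubre] → [vidibubri]

[dtipzsa], [vidibubri]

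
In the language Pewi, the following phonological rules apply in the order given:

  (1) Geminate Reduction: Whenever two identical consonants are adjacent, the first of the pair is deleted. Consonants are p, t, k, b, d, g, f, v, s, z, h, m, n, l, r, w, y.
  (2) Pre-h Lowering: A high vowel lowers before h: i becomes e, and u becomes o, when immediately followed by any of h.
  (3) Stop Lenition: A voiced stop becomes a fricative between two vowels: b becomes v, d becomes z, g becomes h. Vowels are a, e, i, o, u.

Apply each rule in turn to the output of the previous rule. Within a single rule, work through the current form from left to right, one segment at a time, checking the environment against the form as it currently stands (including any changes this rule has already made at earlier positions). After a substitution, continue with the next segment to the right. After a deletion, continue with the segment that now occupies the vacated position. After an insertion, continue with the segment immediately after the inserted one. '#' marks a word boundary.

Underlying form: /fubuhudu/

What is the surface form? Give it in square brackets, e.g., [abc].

(1) Geminate Reduction: no change — [fubuhudu]
(2) Pre-h Lowering: [fubuhudu] → [fubohudu]
(3) Stop Lenition: [fubohudu] → [fuvohuzu]

[fuvohuzu]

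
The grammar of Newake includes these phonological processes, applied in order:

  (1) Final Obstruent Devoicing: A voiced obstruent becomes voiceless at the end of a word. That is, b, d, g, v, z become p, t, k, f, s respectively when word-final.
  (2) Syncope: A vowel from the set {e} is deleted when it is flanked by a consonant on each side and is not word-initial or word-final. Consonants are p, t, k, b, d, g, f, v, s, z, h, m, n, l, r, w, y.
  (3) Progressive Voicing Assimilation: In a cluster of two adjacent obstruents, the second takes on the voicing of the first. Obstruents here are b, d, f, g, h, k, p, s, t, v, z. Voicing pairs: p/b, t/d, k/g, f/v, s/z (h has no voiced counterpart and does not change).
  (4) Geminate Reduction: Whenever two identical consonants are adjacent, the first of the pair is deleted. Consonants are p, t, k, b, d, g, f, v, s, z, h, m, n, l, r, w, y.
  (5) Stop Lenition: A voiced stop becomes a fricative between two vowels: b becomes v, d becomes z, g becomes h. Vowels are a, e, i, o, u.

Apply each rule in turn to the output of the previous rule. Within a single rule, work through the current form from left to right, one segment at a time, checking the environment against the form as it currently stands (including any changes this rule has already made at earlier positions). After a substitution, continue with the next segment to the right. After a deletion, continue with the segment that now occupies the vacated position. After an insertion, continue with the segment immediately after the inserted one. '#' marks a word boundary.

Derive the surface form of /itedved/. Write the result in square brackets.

[itft]

(1) Final Obstruent Devoicing: [itedved] → [itedvet]
(2) Syncope: [itedvet] → [itdvt]
(3) Progressive Voicing Assimilation: [itdvt] → [ittft]
(4) Geminate Reduction: [ittft] → [itft]
(5) Stop Lenition: no change — [itft]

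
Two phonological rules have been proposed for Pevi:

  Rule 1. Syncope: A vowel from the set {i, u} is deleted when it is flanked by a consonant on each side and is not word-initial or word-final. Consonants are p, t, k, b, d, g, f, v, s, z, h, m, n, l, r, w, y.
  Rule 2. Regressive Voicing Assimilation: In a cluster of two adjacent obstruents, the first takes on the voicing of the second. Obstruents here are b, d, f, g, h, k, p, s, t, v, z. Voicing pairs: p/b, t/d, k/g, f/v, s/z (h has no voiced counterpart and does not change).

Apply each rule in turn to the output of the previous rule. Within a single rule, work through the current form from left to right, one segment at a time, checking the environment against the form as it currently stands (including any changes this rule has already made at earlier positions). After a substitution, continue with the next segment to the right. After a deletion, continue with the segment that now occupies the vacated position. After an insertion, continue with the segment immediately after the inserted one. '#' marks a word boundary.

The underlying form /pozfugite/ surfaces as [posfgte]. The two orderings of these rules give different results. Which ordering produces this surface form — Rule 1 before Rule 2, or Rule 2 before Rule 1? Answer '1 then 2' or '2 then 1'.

Order 1 then 2:
  1 Syncope: [pozfugite] → [pozfgte]
  2 Regressive Voicing Assimilation: [pozfgte] → [posvkte]
  result: [posvkte]
Order 2 then 1:
  2 Regressive Voicing Assimilation: [pozfugite] → [posfugite]
  1 Syncope: [posfugite] → [posfgte]
  result: [posfgte]

2 then 1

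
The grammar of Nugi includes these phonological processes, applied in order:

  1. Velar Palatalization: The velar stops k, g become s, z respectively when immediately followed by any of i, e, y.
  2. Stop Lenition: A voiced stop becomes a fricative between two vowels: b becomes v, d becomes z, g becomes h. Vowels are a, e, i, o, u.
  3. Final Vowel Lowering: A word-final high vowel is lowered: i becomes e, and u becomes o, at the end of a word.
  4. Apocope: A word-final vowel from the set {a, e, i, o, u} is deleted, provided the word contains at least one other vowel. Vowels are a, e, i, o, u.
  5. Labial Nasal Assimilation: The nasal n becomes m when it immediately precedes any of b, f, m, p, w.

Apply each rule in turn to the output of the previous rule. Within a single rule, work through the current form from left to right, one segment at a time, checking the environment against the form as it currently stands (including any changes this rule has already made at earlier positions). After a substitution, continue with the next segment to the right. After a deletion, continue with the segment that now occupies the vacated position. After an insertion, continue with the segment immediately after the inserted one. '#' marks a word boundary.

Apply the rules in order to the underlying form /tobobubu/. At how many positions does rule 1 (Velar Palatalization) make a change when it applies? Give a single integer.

1 Velar Palatalization: no change — [tobobubu]
2 Stop Lenition: [tobobubu] → [tovovuvu]
3 Final Vowel Lowering: [tovovuvu] → [tovovuvo]
4 Apocope: [tovovuvo] → [tovovuv]
5 Labial Nasal Assimilation: no change — [tovovuv]
Rule 1 changed 0 position(s).

0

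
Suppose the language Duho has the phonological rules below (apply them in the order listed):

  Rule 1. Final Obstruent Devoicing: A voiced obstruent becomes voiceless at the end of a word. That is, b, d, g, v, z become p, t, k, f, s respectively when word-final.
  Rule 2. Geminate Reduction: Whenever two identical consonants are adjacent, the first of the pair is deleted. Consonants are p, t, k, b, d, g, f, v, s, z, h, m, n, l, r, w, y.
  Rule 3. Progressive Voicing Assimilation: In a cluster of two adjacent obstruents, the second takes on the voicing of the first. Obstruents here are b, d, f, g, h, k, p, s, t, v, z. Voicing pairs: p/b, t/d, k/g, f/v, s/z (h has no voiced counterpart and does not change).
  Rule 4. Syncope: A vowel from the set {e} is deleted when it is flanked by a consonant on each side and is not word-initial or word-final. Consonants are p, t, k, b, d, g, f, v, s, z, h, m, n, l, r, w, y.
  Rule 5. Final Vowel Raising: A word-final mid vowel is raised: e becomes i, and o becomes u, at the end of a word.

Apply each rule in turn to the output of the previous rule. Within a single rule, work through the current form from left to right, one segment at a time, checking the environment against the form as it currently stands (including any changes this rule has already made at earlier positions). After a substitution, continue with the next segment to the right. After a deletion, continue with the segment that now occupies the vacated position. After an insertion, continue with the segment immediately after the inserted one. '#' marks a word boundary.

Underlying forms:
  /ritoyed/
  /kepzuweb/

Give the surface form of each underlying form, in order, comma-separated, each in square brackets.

[ritoyt], [kpsuwp]

/ritoyed/:
  Rule 1 Final Obstruent Devoicing: [ritoyed] → [ritoyet]
  Rule 2 Geminate Reduction: no change — [ritoyet]
  Rule 3 Progressive Voicing Assimilation: no change — [ritoyet]
  Rule 4 Syncope: [ritoyet] → [ritoyt]
  Rule 5 Final Vowel Raising: no change — [ritoyt]
/kepzuweb/:
  Rule 1 Final Obstruent Devoicing: [kepzuweb] → [kepzuwep]
  Rule 2 Geminate Reduction: no change — [kepzuwep]
  Rule 3 Progressive Voicing Assimilation: [kepzuwep] → [kepsuwep]
  Rule 4 Syncope: [kepsuwep] → [kpsuwp]
  Rule 5 Final Vowel Raising: no change — [kpsuwp]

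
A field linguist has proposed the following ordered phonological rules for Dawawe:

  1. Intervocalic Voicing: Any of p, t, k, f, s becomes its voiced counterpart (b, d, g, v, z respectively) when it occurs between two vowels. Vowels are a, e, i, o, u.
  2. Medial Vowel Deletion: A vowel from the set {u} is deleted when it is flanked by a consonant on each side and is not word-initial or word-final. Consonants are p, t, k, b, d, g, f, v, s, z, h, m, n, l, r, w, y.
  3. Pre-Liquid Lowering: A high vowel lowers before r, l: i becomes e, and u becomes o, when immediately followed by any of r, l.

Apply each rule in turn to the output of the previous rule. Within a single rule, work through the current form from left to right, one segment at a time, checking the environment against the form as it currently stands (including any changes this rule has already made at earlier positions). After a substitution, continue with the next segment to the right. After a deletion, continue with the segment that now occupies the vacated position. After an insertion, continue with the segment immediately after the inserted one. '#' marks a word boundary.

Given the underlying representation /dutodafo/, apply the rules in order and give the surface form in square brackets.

1 Intervocalic Voicing: [dutodafo] → [dudodavo]
2 Medial Vowel Deletion: [dudodavo] → [ddodavo]
3 Pre-Liquid Lowering: no change — [ddodavo]

[ddodavo]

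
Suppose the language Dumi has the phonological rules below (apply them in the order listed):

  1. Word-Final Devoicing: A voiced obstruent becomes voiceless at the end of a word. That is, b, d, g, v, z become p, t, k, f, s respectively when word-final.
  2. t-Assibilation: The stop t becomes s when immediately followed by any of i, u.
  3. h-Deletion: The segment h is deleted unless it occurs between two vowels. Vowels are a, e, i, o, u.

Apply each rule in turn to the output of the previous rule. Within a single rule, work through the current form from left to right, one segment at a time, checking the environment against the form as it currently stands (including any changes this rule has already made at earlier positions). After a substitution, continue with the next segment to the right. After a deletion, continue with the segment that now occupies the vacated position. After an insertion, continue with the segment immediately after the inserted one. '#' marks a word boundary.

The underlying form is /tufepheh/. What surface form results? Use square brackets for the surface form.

[sufepe]

1 Word-Final Devoicing: no change — [tufepheh]
2 t-Assibilation: [tufepheh] → [sufepheh]
3 h-Deletion: [sufepheh] → [sufepe]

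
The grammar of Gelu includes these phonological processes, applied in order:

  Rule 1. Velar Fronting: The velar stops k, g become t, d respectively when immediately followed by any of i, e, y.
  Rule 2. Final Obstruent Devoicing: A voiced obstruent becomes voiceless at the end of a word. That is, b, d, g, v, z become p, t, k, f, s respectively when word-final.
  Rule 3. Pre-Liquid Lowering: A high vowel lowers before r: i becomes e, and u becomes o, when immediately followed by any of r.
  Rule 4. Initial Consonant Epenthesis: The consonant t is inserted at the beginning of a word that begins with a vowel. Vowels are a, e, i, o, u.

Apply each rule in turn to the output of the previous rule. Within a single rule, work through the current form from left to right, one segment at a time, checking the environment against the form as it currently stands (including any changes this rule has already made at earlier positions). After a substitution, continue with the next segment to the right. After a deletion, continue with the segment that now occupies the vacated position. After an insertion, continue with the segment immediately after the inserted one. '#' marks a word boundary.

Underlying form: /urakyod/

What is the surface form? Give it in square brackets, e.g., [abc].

Rule 1 Velar Fronting: [urakyod] → [uratyod]
Rule 2 Final Obstruent Devoicing: [uratyod] → [uratyot]
Rule 3 Pre-Liquid Lowering: [uratyot] → [oratyot]
Rule 4 Initial Consonant Epenthesis: [oratyot] → [toratyot]

[toratyot]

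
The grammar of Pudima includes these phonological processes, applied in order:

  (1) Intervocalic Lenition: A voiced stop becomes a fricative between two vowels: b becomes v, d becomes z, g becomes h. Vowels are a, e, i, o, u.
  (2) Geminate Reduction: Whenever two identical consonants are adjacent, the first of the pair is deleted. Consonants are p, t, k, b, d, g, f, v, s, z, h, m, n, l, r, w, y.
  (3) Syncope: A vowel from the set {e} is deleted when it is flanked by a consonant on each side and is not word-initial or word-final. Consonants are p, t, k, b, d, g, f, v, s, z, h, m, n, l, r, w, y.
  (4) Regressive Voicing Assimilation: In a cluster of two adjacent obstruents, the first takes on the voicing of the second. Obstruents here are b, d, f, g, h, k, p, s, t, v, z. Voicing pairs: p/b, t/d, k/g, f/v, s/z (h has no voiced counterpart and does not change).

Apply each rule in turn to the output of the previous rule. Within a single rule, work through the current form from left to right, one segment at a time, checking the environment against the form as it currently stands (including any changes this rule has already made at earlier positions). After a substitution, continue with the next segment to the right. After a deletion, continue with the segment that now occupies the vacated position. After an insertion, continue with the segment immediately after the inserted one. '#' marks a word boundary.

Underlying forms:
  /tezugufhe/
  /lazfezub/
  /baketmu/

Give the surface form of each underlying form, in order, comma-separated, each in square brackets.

[dzuhufhe], [lasvzub], [baktmu]

/tezugufhe/:
  (1) Intervocalic Lenition: [tezugufhe] → [tezuhufhe]
  (2) Geminate Reduction: no change — [tezuhufhe]
  (3) Syncope: [tezuhufhe] → [tzuhufhe]
  (4) Regressive Voicing Assimilation: [tzuhufhe] → [dzuhufhe]
/lazfezub/:
  (1) Intervocalic Lenition: no change — [lazfezub]
  (2) Geminate Reduction: no change — [lazfezub]
  (3) Syncope: [lazfezub] → [lazfzub]
  (4) Regressive Voicing Assimilation: [lazfzub] → [lasvzub]
/baketmu/:
  (1) Intervocalic Lenition: no change — [baketmu]
  (2) Geminate Reduction: no change — [baketmu]
  (3) Syncope: [baketmu] → [baktmu]
  (4) Regressive Voicing Assimilation: no change — [baktmu]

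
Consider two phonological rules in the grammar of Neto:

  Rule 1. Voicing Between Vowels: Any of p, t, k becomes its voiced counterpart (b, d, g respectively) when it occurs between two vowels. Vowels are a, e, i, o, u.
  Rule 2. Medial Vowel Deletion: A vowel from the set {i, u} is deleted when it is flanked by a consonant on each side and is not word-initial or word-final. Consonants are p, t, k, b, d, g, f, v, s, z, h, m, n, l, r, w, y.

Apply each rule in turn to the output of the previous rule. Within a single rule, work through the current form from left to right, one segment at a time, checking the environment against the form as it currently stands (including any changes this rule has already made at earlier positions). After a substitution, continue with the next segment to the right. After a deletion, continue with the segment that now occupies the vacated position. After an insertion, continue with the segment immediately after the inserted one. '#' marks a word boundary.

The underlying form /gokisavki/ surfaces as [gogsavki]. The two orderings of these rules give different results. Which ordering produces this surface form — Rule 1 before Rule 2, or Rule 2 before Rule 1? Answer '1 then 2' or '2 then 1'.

1 then 2

Order 1 then 2:
  1 Voicing Between Vowels: [gokisavki] → [gogisavki]
  2 Medial Vowel Deletion: [gogisavki] → [gogsavki]
  result: [gogsavki]
Order 2 then 1:
  2 Medial Vowel Deletion: [gokisavki] → [goksavki]
  1 Voicing Between Vowels: no change — [goksavki]
  result: [goksavki]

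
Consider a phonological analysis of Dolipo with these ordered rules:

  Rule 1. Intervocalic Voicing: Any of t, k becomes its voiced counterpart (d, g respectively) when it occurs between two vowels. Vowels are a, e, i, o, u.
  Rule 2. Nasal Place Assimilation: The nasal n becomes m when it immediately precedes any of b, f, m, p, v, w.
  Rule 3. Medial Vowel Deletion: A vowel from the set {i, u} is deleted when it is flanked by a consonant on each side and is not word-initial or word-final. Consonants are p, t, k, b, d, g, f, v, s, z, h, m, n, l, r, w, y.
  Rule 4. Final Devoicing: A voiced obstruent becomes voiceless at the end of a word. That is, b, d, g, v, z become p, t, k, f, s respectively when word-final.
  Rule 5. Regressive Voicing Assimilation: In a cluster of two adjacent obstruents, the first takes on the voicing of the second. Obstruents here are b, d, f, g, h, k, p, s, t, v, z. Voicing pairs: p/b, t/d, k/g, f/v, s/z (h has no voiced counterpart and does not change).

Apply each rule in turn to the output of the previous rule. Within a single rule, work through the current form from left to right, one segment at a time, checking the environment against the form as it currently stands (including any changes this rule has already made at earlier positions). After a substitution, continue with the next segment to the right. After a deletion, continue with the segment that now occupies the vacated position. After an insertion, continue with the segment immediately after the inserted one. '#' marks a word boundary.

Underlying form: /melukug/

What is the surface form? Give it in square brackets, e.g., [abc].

Rule 1 Intervocalic Voicing: [melukug] → [melugug]
Rule 2 Nasal Place Assimilation: no change — [melugug]
Rule 3 Medial Vowel Deletion: [melugug] → [melgg]
Rule 4 Final Devoicing: [melgg] → [melgk]
Rule 5 Regressive Voicing Assimilation: [melgk] → [melkk]

[melkk]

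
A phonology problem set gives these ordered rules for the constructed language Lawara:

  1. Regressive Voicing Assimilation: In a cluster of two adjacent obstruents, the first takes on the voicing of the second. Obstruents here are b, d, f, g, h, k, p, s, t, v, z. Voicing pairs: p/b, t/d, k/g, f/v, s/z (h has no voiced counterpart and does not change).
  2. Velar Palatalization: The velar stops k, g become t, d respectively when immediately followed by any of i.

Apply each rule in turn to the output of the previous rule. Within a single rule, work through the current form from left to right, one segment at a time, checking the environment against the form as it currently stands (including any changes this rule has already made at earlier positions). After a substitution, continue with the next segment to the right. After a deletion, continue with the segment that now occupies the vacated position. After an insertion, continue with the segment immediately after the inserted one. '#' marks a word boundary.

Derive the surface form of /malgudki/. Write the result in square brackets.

[malgutti]

1 Regressive Voicing Assimilation: [malgudki] → [malgutki]
2 Velar Palatalization: [malgutki] → [malgutti]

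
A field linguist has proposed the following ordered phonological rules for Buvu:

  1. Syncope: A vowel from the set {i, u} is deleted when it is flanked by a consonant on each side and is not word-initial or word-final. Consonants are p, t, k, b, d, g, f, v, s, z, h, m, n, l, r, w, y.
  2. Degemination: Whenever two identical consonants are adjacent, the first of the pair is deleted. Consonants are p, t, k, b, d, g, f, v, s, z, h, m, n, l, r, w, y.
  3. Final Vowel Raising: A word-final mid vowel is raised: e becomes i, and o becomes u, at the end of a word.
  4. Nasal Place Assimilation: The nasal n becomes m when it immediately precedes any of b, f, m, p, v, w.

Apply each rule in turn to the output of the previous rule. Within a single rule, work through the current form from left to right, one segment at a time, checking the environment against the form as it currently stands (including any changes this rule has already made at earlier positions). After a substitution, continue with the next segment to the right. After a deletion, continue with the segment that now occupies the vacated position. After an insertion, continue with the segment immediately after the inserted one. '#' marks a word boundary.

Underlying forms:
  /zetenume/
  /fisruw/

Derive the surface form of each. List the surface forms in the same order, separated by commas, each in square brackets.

/zetenume/:
  1 Syncope: [zetenume] → [zetenme]
  2 Degemination: no change — [zetenme]
  3 Final Vowel Raising: [zetenme] → [zetenmi]
  4 Nasal Place Assimilation: [zetenmi] → [zetemmi]
/fisruw/:
  1 Syncope: [fisruw] → [fsrw]
  2 Degemination: no change — [fsrw]
  3 Final Vowel Raising: no change — [fsrw]
  4 Nasal Place Assimilation: no change — [fsrw]

[zetemmi], [fsrw]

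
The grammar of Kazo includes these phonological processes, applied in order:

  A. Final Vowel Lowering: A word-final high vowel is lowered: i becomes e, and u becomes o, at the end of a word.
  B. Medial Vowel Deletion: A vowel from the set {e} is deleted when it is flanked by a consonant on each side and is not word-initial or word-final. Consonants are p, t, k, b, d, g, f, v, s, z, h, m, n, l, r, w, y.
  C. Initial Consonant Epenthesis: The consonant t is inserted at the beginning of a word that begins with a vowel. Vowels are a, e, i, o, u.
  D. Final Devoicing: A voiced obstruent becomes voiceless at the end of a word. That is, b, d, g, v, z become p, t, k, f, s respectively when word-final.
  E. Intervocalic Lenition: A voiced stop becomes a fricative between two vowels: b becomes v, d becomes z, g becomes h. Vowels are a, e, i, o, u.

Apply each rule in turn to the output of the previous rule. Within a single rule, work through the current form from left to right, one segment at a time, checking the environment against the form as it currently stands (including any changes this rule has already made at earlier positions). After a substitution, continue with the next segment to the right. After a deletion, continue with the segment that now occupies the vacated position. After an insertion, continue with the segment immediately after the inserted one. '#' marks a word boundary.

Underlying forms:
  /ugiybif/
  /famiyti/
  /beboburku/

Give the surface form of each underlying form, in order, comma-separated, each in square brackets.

/ugiybif/:
  A Final Vowel Lowering: no change — [ugiybif]
  B Medial Vowel Deletion: no change — [ugiybif]
  C Initial Consonant Epenthesis: [ugiybif] → [tugiybif]
  D Final Devoicing: no change — [tugiybif]
  E Intervocalic Lenition: [tugiybif] → [tuhiybif]
/famiyti/:
  A Final Vowel Lowering: [famiyti] → [famiyte]
  B Medial Vowel Deletion: no change — [famiyte]
  C Initial Consonant Epenthesis: no change — [famiyte]
  D Final Devoicing: no change — [famiyte]
  E Intervocalic Lenition: no change — [famiyte]
/beboburku/:
  A Final Vowel Lowering: [beboburku] → [beboburko]
  B Medial Vowel Deletion: [beboburko] → [bboburko]
  C Initial Consonant Epenthesis: no change — [bboburko]
  D Final Devoicing: no change — [bboburko]
  E Intervocalic Lenition: [bboburko] → [bbovurko]

[tuhiybif], [famiyte], [bbovurko]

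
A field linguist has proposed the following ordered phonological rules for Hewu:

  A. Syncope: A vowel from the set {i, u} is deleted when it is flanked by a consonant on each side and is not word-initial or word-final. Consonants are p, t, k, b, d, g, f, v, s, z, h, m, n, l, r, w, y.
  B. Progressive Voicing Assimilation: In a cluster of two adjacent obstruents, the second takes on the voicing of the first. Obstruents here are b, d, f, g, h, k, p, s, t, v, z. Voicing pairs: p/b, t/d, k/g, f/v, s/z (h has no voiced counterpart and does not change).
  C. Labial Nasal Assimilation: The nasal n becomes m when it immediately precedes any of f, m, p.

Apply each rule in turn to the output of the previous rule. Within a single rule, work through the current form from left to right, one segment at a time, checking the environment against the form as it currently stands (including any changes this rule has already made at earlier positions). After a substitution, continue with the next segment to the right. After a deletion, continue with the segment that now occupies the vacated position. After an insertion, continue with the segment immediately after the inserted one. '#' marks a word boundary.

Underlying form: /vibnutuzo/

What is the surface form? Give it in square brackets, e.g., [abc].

[vbntso]

A Syncope: [vibnutuzo] → [vbntzo]
B Progressive Voicing Assimilation: [vbntzo] → [vbntso]
C Labial Nasal Assimilation: no change — [vbntso]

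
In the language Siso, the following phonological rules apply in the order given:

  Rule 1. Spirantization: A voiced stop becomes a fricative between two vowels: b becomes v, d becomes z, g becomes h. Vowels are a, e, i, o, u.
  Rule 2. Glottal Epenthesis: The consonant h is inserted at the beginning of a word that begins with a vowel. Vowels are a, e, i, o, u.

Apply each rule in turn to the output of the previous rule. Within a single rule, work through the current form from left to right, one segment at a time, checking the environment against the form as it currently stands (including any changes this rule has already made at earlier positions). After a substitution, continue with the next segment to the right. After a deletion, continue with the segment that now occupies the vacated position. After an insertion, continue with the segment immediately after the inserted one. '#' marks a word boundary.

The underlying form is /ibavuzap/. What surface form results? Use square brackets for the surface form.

[hivavuzap]

Rule 1 Spirantization: [ibavuzap] → [ivavuzap]
Rule 2 Glottal Epenthesis: [ivavuzap] → [hivavuzap]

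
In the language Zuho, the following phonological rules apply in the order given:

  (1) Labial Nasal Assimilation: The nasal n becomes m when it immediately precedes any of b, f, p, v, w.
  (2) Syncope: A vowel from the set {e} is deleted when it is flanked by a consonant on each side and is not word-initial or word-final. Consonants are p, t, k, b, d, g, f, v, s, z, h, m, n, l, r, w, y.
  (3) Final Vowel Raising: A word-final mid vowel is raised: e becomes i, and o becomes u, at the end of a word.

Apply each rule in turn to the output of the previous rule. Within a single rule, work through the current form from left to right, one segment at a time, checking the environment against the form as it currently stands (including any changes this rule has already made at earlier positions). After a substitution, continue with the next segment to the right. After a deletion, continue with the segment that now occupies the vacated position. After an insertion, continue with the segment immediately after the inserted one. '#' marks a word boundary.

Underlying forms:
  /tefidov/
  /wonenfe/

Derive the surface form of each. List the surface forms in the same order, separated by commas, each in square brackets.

/tefidov/:
  (1) Labial Nasal Assimilation: no change — [tefidov]
  (2) Syncope: [tefidov] → [tfidov]
  (3) Final Vowel Raising: no change — [tfidov]
/wonenfe/:
  (1) Labial Nasal Assimilation: [wonenfe] → [wonemfe]
  (2) Syncope: [wonemfe] → [wonmfe]
  (3) Final Vowel Raising: [wonmfe] → [wonmfi]

[tfidov], [wonmfi]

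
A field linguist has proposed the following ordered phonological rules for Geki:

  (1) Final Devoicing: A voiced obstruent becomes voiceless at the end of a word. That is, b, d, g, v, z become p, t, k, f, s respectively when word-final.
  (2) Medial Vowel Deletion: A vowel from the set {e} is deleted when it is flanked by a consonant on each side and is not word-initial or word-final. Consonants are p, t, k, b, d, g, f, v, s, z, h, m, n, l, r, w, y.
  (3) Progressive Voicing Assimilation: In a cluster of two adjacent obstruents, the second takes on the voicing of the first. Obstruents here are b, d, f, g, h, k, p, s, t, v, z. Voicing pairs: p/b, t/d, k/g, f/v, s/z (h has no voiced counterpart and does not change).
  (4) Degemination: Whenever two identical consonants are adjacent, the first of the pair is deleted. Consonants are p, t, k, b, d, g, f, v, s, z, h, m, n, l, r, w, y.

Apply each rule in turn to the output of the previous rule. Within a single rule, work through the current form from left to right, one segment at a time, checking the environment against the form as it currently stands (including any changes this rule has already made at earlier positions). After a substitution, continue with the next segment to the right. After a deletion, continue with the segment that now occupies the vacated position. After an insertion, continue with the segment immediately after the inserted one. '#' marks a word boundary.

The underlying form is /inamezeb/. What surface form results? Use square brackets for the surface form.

[inamzb]

(1) Final Devoicing: [inamezeb] → [inamezep]
(2) Medial Vowel Deletion: [inamezep] → [inamzp]
(3) Progressive Voicing Assimilation: [inamzp] → [inamzb]
(4) Degemination: no change — [inamzb]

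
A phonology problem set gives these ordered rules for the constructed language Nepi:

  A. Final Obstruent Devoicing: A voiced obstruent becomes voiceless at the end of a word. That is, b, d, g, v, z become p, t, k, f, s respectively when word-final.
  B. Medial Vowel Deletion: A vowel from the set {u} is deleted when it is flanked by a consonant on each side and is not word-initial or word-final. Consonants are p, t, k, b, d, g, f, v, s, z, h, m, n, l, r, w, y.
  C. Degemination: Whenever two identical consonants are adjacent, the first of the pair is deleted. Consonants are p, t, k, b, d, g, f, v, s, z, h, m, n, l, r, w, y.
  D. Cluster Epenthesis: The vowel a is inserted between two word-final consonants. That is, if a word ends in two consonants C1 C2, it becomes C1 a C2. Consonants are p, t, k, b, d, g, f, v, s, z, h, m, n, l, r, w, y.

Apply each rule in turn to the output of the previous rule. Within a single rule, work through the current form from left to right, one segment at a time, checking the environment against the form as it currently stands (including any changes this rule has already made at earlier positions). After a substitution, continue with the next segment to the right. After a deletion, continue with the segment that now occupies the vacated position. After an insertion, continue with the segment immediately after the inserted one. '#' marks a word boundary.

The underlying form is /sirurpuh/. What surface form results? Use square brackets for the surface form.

[sirpah]

A Final Obstruent Devoicing: no change — [sirurpuh]
B Medial Vowel Deletion: [sirurpuh] → [sirrph]
C Degemination: [sirrph] → [sirph]
D Cluster Epenthesis: [sirph] → [sirpah]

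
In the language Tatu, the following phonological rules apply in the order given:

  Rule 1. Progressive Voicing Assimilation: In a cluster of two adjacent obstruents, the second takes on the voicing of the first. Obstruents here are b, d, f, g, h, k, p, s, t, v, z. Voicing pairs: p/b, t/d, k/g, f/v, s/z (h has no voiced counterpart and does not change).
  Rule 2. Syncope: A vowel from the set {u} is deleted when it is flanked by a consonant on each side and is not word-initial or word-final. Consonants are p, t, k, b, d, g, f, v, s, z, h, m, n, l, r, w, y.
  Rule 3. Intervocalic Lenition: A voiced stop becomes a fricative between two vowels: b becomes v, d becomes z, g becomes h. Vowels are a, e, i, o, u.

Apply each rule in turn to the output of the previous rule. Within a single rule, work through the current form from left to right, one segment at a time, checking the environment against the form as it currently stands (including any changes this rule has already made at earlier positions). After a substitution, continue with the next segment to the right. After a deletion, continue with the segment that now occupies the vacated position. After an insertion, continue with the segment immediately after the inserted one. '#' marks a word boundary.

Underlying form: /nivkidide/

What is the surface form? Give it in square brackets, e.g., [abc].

[nivgizize]

Rule 1 Progressive Voicing Assimilation: [nivkidide] → [nivgidide]
Rule 2 Syncope: no change — [nivgidide]
Rule 3 Intervocalic Lenition: [nivgidide] → [nivgizize]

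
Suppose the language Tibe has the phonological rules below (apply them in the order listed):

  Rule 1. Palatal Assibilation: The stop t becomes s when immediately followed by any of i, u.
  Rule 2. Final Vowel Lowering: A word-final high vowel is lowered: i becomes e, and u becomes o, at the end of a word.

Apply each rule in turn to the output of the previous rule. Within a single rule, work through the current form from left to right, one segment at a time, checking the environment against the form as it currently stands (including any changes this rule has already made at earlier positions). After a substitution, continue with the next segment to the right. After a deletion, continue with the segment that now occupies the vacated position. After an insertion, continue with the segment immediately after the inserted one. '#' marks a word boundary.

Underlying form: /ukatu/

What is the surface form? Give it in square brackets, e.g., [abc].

[ukaso]

Rule 1 Palatal Assibilation: [ukatu] → [ukasu]
Rule 2 Final Vowel Lowering: [ukasu] → [ukaso]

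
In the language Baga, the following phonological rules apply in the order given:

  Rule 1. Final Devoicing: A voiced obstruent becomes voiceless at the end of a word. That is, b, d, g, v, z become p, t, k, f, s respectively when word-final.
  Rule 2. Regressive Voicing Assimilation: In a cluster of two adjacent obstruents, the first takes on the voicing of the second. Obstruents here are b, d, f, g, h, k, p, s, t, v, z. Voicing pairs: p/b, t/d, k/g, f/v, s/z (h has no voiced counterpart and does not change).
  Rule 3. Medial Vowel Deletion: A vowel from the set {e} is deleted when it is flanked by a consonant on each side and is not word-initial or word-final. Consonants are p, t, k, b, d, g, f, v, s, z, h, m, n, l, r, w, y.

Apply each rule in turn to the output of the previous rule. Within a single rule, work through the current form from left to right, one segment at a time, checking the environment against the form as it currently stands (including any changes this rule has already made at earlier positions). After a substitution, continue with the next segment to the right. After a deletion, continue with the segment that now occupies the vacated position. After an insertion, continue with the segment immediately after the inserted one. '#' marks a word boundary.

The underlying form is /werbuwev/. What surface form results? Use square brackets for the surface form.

Rule 1 Final Devoicing: [werbuwev] → [werbuwef]
Rule 2 Regressive Voicing Assimilation: no change — [werbuwef]
Rule 3 Medial Vowel Deletion: [werbuwef] → [wrbuwf]

[wrbuwf]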